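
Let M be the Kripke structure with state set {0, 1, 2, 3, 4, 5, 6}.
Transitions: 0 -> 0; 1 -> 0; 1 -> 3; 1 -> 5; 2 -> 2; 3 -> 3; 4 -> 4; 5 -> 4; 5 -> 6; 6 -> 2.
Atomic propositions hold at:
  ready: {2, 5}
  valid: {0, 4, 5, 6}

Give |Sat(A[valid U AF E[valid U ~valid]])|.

5

Sat(~valid) = {1, 2, 3}
E[valid U ~valid]: least fixpoint, start Z0 = Sat(~valid) = {1, 2, 3}, add states in Sat(valid) with some successor in Z. Z1 = {1, 2, 3, 6}; Z2 = {1, 2, 3, 5, 6}; fixed.
Sat(E[valid U ~valid]) = {1, 2, 3, 5, 6}
AF E[valid U ~valid]: least fixpoint, start Z0 = {1, 2, 3, 5, 6}, add states with every successor in Z. Already a fixed point.
Sat(AF E[valid U ~valid]) = {1, 2, 3, 5, 6}
A[valid U AF E[valid U ~valid]]: least fixpoint, start Z0 = Sat(AF E[valid U ~valid]) = {1, 2, 3, 5, 6}, add states in Sat(valid) with every successor in Z. Already a fixed point.
Sat(A[valid U AF E[valid U ~valid]]) = {1, 2, 3, 5, 6}
|Sat(A[valid U AF E[valid U ~valid]])| = |{1, 2, 3, 5, 6}| = 5.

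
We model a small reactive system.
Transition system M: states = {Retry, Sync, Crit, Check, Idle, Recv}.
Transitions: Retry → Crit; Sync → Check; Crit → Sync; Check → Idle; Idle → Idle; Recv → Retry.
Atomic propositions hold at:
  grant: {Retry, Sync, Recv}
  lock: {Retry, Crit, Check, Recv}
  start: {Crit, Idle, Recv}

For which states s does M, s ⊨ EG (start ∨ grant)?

Sat(start ∨ grant) = {Retry, Sync, Crit, Idle, Recv}
EG (start ∨ grant): greatest fixpoint, start Z0 = {Retry, Sync, Crit, Idle, Recv}, keep only states in Sat with some successor in Z. Z1 = {Retry, Crit, Idle, Recv}; Z2 = {Retry, Idle, Recv}; Z3 = {Idle, Recv}; Z4 = {Idle}; fixed.
Sat(EG (start ∨ grant)) = {Idle}

{Idle}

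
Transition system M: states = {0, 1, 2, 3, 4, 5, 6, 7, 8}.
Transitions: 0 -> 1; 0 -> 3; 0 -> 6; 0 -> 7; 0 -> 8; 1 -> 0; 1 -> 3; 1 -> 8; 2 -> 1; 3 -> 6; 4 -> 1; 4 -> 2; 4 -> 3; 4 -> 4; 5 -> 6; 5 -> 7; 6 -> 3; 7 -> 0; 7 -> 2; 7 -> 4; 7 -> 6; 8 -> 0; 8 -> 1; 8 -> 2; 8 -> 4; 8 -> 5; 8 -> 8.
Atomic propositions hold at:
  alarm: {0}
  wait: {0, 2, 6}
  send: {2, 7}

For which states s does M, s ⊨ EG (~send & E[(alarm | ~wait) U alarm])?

Sat(~send) = {0, 1, 3, 4, 5, 6, 8}
Sat(~wait) = {1, 3, 4, 5, 7, 8}
Sat(alarm | ~wait) = {0, 1, 3, 4, 5, 7, 8}
E[(alarm | ~wait) U alarm]: least fixpoint, start Z0 = Sat(alarm) = {0}, add states in Sat(alarm | ~wait) with some successor in Z. Z1 = {0, 1, 7, 8}; Z2 = {0, 1, 4, 5, 7, 8}; fixed.
Sat(E[(alarm | ~wait) U alarm]) = {0, 1, 4, 5, 7, 8}
Sat(~send & E[(alarm | ~wait) U alarm]) = {0, 1, 4, 5, 8}
EG (~send & E[(alarm | ~wait) U alarm]): greatest fixpoint, start Z0 = {0, 1, 4, 5, 8}, keep only states in Sat with some successor in Z. Z1 = {0, 1, 4, 8}; fixed.
Sat(EG (~send & E[(alarm | ~wait) U alarm])) = {0, 1, 4, 8}

{0, 1, 4, 8}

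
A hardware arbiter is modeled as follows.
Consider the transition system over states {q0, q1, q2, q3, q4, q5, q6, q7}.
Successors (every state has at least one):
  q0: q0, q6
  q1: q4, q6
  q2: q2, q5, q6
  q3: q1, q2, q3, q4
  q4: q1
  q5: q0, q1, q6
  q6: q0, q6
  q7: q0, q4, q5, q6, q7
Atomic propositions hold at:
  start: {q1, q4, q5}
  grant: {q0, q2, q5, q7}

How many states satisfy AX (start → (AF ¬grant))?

Sat(¬grant) = {q1, q3, q4, q6}
AF ¬grant: least fixpoint, start Z0 = {q1, q3, q4, q6}, add states with every successor in Z. Already a fixed point.
Sat(AF ¬grant) = {q1, q3, q4, q6}
Sat(start → (AF ¬grant)) = {q0, q1, q2, q3, q4, q6, q7}
Sat(AX (start → (AF ¬grant))) = {s : every successor in {q0, q1, q2, q3, q4, q6, q7}} = {q0, q1, q3, q4, q5, q6}
|Sat(AX (start → (AF ¬grant)))| = |{q0, q1, q3, q4, q5, q6}| = 6.

6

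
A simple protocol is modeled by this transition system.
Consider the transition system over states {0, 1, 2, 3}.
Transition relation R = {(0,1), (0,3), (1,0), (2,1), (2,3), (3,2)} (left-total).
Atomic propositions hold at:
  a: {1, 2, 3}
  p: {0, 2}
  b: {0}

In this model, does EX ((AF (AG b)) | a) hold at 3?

Yes

AG b: greatest fixpoint, start Z0 = {0}, keep only states in Sat with every successor in Z. Z1 = ∅; fixed.
Sat(AG b) = ∅
AF (AG b): least fixpoint, start Z0 = ∅, add states with every successor in Z. Already a fixed point.
Sat(AF (AG b)) = ∅
Sat((AF (AG b)) | a) = {1, 2, 3}
Sat(EX ((AF (AG b)) | a)) = {s : some successor in {1, 2, 3}} = {0, 2, 3}
3 ∈ Sat(EX ((AF (AG b)) | a)) = {0, 2, 3}, so the formula holds at 3.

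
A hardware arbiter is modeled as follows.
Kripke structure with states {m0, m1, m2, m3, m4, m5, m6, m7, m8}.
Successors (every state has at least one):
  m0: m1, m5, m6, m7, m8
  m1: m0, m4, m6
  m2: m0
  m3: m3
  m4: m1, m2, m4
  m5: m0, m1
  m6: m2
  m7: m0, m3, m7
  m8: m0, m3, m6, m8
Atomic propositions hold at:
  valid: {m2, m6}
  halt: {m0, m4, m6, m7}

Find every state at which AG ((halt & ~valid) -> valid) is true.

{m3}

Sat(~valid) = {m0, m1, m3, m4, m5, m7, m8}
Sat(halt & ~valid) = {m0, m4, m7}
Sat((halt & ~valid) -> valid) = {m1, m2, m3, m5, m6, m8}
AG ((halt & ~valid) -> valid): greatest fixpoint, start Z0 = {m1, m2, m3, m5, m6, m8}, keep only states in Sat with every successor in Z. Z1 = {m3, m6}; Z2 = {m3}; fixed.
Sat(AG ((halt & ~valid) -> valid)) = {m3}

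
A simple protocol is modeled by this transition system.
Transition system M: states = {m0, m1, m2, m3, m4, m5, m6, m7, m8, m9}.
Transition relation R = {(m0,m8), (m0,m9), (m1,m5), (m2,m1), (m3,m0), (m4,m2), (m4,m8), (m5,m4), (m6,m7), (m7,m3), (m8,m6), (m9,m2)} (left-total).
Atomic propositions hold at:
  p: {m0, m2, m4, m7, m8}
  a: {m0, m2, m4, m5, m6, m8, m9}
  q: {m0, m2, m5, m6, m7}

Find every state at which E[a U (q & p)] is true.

Sat(q & p) = {m0, m2, m7}
E[a U (q & p)]: least fixpoint, start Z0 = Sat((q & p)) = {m0, m2, m7}, add states in Sat(a) with some successor in Z. Z1 = {m0, m2, m4, m6, m7, m9}; Z2 = {m0, m2, m4, m5, m6, m7, m8, m9}; fixed.
Sat(E[a U (q & p)]) = {m0, m2, m4, m5, m6, m7, m8, m9}

{m0, m2, m4, m5, m6, m7, m8, m9}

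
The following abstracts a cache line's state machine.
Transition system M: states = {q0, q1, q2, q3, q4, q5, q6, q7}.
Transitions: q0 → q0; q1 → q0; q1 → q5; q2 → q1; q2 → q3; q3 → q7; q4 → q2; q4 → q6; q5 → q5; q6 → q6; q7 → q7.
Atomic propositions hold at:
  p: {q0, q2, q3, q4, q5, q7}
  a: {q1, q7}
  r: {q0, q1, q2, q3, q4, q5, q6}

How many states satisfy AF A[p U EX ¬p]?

3

Sat(¬p) = {q1, q6}
Sat(EX ¬p) = {s : some successor in {q1, q6}} = {q2, q4, q6}
A[p U EX ¬p]: least fixpoint, start Z0 = Sat(EX ¬p) = {q2, q4, q6}, add states in Sat(p) with every successor in Z. Already a fixed point.
Sat(A[p U EX ¬p]) = {q2, q4, q6}
AF A[p U EX ¬p]: least fixpoint, start Z0 = {q2, q4, q6}, add states with every successor in Z. Already a fixed point.
Sat(AF A[p U EX ¬p]) = {q2, q4, q6}
|Sat(AF A[p U EX ¬p])| = |{q2, q4, q6}| = 3.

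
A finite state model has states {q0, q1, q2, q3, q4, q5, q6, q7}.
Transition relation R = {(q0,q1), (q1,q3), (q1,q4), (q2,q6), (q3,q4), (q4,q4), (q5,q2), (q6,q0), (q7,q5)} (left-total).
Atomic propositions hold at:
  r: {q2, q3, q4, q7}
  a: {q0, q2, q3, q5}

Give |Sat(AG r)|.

AG r: greatest fixpoint, start Z0 = {q2, q3, q4, q7}, keep only states in Sat with every successor in Z. Z1 = {q3, q4}; fixed.
Sat(AG r) = {q3, q4}
|Sat(AG r)| = |{q3, q4}| = 2.

2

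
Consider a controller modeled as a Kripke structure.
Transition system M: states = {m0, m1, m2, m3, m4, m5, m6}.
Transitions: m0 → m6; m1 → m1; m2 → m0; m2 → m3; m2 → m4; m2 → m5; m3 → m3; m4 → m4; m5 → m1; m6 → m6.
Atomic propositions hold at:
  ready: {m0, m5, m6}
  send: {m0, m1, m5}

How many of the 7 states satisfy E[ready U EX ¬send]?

5

Sat(¬send) = {m2, m3, m4, m6}
Sat(EX ¬send) = {s : some successor in {m2, m3, m4, m6}} = {m0, m2, m3, m4, m6}
E[ready U EX ¬send]: least fixpoint, start Z0 = Sat(EX ¬send) = {m0, m2, m3, m4, m6}, add states in Sat(ready) with some successor in Z. Already a fixed point.
Sat(E[ready U EX ¬send]) = {m0, m2, m3, m4, m6}
|Sat(E[ready U EX ¬send])| = |{m0, m2, m3, m4, m6}| = 5.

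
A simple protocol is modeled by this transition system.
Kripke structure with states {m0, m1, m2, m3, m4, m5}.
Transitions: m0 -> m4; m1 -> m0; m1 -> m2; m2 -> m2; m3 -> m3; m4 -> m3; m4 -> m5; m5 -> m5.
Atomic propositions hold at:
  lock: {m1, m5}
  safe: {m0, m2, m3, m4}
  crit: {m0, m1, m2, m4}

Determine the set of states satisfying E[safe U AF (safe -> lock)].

{m0, m1, m4, m5}

Sat(safe -> lock) = {m1, m5}
AF (safe -> lock): least fixpoint, start Z0 = {m1, m5}, add states with every successor in Z. Already a fixed point.
Sat(AF (safe -> lock)) = {m1, m5}
E[safe U AF (safe -> lock)]: least fixpoint, start Z0 = Sat(AF (safe -> lock)) = {m1, m5}, add states in Sat(safe) with some successor in Z. Z1 = {m1, m4, m5}; Z2 = {m0, m1, m4, m5}; fixed.
Sat(E[safe U AF (safe -> lock)]) = {m0, m1, m4, m5}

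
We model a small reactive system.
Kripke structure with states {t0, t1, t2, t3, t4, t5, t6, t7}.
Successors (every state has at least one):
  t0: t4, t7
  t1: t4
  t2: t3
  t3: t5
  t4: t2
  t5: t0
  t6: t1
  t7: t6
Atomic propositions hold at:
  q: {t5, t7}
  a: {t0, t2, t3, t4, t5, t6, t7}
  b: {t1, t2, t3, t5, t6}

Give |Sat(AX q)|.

Sat(AX q) = {s : every successor in {t5, t7}} = {t3}
|Sat(AX q)| = |{t3}| = 1.

1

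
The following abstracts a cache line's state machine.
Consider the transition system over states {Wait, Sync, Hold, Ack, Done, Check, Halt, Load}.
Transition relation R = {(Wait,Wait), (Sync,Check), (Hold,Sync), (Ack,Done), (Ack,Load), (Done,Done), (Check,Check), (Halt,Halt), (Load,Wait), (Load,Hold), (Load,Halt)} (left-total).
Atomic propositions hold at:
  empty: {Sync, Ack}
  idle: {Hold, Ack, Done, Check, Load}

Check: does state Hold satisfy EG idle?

EG idle: greatest fixpoint, start Z0 = {Hold, Ack, Done, Check, Load}, keep only states in Sat with some successor in Z. Z1 = {Ack, Done, Check, Load}; Z2 = {Ack, Done, Check}; fixed.
Sat(EG idle) = {Ack, Done, Check}
Hold ∉ Sat(EG idle) = {Ack, Done, Check}, so the formula does not hold at Hold.

No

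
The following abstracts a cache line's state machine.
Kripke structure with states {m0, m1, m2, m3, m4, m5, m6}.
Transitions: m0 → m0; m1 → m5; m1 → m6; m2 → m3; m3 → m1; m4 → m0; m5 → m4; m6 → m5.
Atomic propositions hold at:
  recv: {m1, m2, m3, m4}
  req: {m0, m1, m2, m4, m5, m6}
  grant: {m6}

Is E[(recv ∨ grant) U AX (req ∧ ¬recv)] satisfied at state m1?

Yes

Sat(recv ∨ grant) = {m1, m2, m3, m4, m6}
Sat(¬recv) = {m0, m5, m6}
Sat(req ∧ ¬recv) = {m0, m5, m6}
Sat(AX (req ∧ ¬recv)) = {s : every successor in {m0, m5, m6}} = {m0, m1, m4, m6}
E[(recv ∨ grant) U AX (req ∧ ¬recv)]: least fixpoint, start Z0 = Sat(AX (req ∧ ¬recv)) = {m0, m1, m4, m6}, add states in Sat(recv ∨ grant) with some successor in Z. Z1 = {m0, m1, m3, m4, m6}; Z2 = {m0, m1, m2, m3, m4, m6}; fixed.
Sat(E[(recv ∨ grant) U AX (req ∧ ¬recv)]) = {m0, m1, m2, m3, m4, m6}
m1 ∈ Sat(E[(recv ∨ grant) U AX (req ∧ ¬recv)]) = {m0, m1, m2, m3, m4, m6}, so the formula holds at m1.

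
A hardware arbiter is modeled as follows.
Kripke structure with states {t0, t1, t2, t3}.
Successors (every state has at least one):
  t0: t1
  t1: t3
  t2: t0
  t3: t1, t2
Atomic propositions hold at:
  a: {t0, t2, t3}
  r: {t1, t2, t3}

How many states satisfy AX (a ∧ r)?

1

Sat(a ∧ r) = {t2, t3}
Sat(AX (a ∧ r)) = {s : every successor in {t2, t3}} = {t1}
|Sat(AX (a ∧ r))| = |{t1}| = 1.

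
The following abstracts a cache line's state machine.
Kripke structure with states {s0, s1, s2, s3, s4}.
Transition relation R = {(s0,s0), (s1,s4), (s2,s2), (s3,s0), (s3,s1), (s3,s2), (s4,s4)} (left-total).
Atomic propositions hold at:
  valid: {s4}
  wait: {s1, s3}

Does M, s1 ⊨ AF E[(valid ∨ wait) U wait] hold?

Sat(valid ∨ wait) = {s1, s3, s4}
E[(valid ∨ wait) U wait]: least fixpoint, start Z0 = Sat(wait) = {s1, s3}, add states in Sat(valid ∨ wait) with some successor in Z. Already a fixed point.
Sat(E[(valid ∨ wait) U wait]) = {s1, s3}
AF E[(valid ∨ wait) U wait]: least fixpoint, start Z0 = {s1, s3}, add states with every successor in Z. Already a fixed point.
Sat(AF E[(valid ∨ wait) U wait]) = {s1, s3}
s1 ∈ Sat(AF E[(valid ∨ wait) U wait]) = {s1, s3}, so the formula holds at s1.

Yes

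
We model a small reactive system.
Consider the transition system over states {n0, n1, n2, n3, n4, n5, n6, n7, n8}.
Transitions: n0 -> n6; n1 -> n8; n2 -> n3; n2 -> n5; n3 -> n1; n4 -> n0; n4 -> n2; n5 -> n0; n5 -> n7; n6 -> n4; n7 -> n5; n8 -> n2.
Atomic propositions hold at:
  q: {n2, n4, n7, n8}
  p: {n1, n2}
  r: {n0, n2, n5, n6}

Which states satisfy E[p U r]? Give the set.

E[p U r]: least fixpoint, start Z0 = Sat(r) = {n0, n2, n5, n6}, add states in Sat(p) with some successor in Z. Already a fixed point.
Sat(E[p U r]) = {n0, n2, n5, n6}

{n0, n2, n5, n6}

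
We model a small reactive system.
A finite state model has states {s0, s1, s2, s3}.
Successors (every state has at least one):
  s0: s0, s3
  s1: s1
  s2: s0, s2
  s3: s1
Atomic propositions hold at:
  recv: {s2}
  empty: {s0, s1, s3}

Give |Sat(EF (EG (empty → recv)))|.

1

Sat(empty → recv) = {s2}
EG (empty → recv): greatest fixpoint, start Z0 = {s2}, keep only states in Sat with some successor in Z. Already a fixed point.
Sat(EG (empty → recv)) = {s2}
EF (EG (empty → recv)): least fixpoint, start Z0 = {s2}, add states with some successor in Z. Already a fixed point.
Sat(EF (EG (empty → recv))) = {s2}
|Sat(EF (EG (empty → recv)))| = |{s2}| = 1.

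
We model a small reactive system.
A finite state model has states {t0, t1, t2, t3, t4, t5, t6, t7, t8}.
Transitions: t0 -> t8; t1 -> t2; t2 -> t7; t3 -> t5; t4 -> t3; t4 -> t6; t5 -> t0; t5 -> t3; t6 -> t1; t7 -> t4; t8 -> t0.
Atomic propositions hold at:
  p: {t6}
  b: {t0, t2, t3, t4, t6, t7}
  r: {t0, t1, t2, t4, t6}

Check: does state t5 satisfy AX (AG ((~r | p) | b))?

Yes

Sat(~r) = {t3, t5, t7, t8}
Sat(~r | p) = {t3, t5, t6, t7, t8}
Sat((~r | p) | b) = {t0, t2, t3, t4, t5, t6, t7, t8}
AG ((~r | p) | b): greatest fixpoint, start Z0 = {t0, t2, t3, t4, t5, t6, t7, t8}, keep only states in Sat with every successor in Z. Z1 = {t0, t2, t3, t4, t5, t7, t8}; Z2 = {t0, t2, t3, t5, t7, t8}; Z3 = {t0, t2, t3, t5, t8}; Z4 = {t0, t3, t5, t8}; fixed.
Sat(AG ((~r | p) | b)) = {t0, t3, t5, t8}
Sat(AX (AG ((~r | p) | b))) = {s : every successor in {t0, t3, t5, t8}} = {t0, t3, t5, t8}
t5 ∈ Sat(AX (AG ((~r | p) | b))) = {t0, t3, t5, t8}, so the formula holds at t5.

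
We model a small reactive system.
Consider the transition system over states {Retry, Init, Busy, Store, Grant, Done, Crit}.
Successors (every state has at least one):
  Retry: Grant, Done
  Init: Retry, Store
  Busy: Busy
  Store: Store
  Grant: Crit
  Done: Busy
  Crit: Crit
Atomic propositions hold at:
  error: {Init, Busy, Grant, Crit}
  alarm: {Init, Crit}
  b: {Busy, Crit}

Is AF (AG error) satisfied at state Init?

No

AG error: greatest fixpoint, start Z0 = {Init, Busy, Grant, Crit}, keep only states in Sat with every successor in Z. Z1 = {Busy, Grant, Crit}; fixed.
Sat(AG error) = {Busy, Grant, Crit}
AF (AG error): least fixpoint, start Z0 = {Busy, Grant, Crit}, add states with every successor in Z. Z1 = {Busy, Grant, Done, Crit}; Z2 = {Retry, Busy, Grant, Done, Crit}; fixed.
Sat(AF (AG error)) = {Retry, Busy, Grant, Done, Crit}
Init ∉ Sat(AF (AG error)) = {Retry, Busy, Grant, Done, Crit}, so the formula does not hold at Init.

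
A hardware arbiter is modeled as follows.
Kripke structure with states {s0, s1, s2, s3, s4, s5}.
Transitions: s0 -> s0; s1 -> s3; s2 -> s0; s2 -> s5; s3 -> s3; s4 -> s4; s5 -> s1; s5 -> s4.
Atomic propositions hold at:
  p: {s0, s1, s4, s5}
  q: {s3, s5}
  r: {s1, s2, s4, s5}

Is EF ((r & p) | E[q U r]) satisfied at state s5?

Yes

Sat(r & p) = {s1, s4, s5}
E[q U r]: least fixpoint, start Z0 = Sat(r) = {s1, s2, s4, s5}, add states in Sat(q) with some successor in Z. Already a fixed point.
Sat(E[q U r]) = {s1, s2, s4, s5}
Sat((r & p) | E[q U r]) = {s1, s2, s4, s5}
EF ((r & p) | E[q U r]): least fixpoint, start Z0 = {s1, s2, s4, s5}, add states with some successor in Z. Already a fixed point.
Sat(EF ((r & p) | E[q U r])) = {s1, s2, s4, s5}
s5 ∈ Sat(EF ((r & p) | E[q U r])) = {s1, s2, s4, s5}, so the formula holds at s5.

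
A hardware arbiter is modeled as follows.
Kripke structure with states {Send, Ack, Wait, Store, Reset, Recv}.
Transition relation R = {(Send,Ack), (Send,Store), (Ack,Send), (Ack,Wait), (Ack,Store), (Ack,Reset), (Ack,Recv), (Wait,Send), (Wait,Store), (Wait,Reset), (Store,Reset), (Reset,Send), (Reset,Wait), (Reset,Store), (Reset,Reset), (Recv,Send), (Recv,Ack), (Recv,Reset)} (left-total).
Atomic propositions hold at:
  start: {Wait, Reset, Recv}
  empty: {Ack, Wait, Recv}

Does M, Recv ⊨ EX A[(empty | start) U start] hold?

Sat(empty | start) = {Ack, Wait, Reset, Recv}
A[(empty | start) U start]: least fixpoint, start Z0 = Sat(start) = {Wait, Reset, Recv}, add states in Sat(empty | start) with every successor in Z. Already a fixed point.
Sat(A[(empty | start) U start]) = {Wait, Reset, Recv}
Sat(EX A[(empty | start) U start]) = {s : some successor in {Wait, Reset, Recv}} = {Ack, Wait, Store, Reset, Recv}
Recv ∈ Sat(EX A[(empty | start) U start]) = {Ack, Wait, Store, Reset, Recv}, so the formula holds at Recv.

Yes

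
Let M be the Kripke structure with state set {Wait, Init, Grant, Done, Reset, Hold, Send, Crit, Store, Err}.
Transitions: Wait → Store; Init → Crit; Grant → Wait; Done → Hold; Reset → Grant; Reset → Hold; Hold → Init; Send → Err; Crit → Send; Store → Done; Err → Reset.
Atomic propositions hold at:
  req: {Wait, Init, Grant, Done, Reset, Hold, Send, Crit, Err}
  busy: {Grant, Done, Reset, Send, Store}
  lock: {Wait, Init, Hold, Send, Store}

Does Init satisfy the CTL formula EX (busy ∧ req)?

No

Sat(busy ∧ req) = {Grant, Done, Reset, Send}
Sat(EX (busy ∧ req)) = {s : some successor in {Grant, Done, Reset, Send}} = {Reset, Crit, Store, Err}
Init ∉ Sat(EX (busy ∧ req)) = {Reset, Crit, Store, Err}, so the formula does not hold at Init.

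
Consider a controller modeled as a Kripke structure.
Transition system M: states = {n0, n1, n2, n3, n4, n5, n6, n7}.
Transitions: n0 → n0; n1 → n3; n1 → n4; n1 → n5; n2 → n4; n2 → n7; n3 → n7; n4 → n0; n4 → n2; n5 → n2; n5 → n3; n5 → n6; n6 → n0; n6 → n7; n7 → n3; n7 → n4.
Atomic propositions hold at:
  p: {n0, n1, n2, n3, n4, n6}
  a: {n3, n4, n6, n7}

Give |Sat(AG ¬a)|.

Sat(¬a) = {n0, n1, n2, n5}
AG ¬a: greatest fixpoint, start Z0 = {n0, n1, n2, n5}, keep only states in Sat with every successor in Z. Z1 = {n0}; fixed.
Sat(AG ¬a) = {n0}
|Sat(AG ¬a)| = |{n0}| = 1.

1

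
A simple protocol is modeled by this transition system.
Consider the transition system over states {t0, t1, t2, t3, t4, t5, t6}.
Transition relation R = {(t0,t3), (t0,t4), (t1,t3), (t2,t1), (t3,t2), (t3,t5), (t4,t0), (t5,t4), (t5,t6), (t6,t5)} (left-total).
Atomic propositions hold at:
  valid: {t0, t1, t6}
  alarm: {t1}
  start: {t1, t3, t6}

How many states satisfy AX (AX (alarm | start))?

1

Sat(alarm | start) = {t1, t3, t6}
Sat(AX (alarm | start)) = {s : every successor in {t1, t3, t6}} = {t1, t2}
Sat(AX (AX (alarm | start))) = {s : every successor in {t1, t2}} = {t2}
|Sat(AX (AX (alarm | start)))| = |{t2}| = 1.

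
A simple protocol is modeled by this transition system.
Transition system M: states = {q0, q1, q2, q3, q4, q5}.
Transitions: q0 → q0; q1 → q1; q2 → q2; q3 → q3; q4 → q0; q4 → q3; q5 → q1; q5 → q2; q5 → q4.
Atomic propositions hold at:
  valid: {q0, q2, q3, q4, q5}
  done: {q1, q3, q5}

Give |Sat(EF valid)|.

5

EF valid: least fixpoint, start Z0 = {q0, q2, q3, q4, q5}, add states with some successor in Z. Already a fixed point.
Sat(EF valid) = {q0, q2, q3, q4, q5}
|Sat(EF valid)| = |{q0, q2, q3, q4, q5}| = 5.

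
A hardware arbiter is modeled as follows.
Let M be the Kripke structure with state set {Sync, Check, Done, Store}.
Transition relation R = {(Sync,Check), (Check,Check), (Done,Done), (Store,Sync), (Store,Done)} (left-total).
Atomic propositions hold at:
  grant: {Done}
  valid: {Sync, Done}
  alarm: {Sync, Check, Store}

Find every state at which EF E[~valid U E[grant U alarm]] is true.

{Sync, Check, Store}

Sat(~valid) = {Check, Store}
E[grant U alarm]: least fixpoint, start Z0 = Sat(alarm) = {Sync, Check, Store}, add states in Sat(grant) with some successor in Z. Already a fixed point.
Sat(E[grant U alarm]) = {Sync, Check, Store}
E[~valid U E[grant U alarm]]: least fixpoint, start Z0 = Sat(E[grant U alarm]) = {Sync, Check, Store}, add states in Sat(~valid) with some successor in Z. Already a fixed point.
Sat(E[~valid U E[grant U alarm]]) = {Sync, Check, Store}
EF E[~valid U E[grant U alarm]]: least fixpoint, start Z0 = {Sync, Check, Store}, add states with some successor in Z. Already a fixed point.
Sat(EF E[~valid U E[grant U alarm]]) = {Sync, Check, Store}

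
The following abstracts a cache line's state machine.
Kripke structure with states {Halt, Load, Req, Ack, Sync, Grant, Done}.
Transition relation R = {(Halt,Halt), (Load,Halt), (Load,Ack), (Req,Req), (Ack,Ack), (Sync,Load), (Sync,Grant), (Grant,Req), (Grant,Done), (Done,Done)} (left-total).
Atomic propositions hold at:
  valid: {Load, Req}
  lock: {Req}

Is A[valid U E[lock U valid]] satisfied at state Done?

E[lock U valid]: least fixpoint, start Z0 = Sat(valid) = {Load, Req}, add states in Sat(lock) with some successor in Z. Already a fixed point.
Sat(E[lock U valid]) = {Load, Req}
A[valid U E[lock U valid]]: least fixpoint, start Z0 = Sat(E[lock U valid]) = {Load, Req}, add states in Sat(valid) with every successor in Z. Already a fixed point.
Sat(A[valid U E[lock U valid]]) = {Load, Req}
Done ∉ Sat(A[valid U E[lock U valid]]) = {Load, Req}, so the formula does not hold at Done.

No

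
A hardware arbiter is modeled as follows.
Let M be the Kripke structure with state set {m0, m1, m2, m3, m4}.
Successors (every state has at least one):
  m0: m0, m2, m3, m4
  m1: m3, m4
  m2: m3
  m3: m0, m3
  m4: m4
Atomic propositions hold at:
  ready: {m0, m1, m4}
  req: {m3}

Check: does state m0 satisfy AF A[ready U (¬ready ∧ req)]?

No

Sat(¬ready) = {m2, m3}
Sat(¬ready ∧ req) = {m3}
A[ready U (¬ready ∧ req)]: least fixpoint, start Z0 = Sat((¬ready ∧ req)) = {m3}, add states in Sat(ready) with every successor in Z. Already a fixed point.
Sat(A[ready U (¬ready ∧ req)]) = {m3}
AF A[ready U (¬ready ∧ req)]: least fixpoint, start Z0 = {m3}, add states with every successor in Z. Z1 = {m2, m3}; fixed.
Sat(AF A[ready U (¬ready ∧ req)]) = {m2, m3}
m0 ∉ Sat(AF A[ready U (¬ready ∧ req)]) = {m2, m3}, so the formula does not hold at m0.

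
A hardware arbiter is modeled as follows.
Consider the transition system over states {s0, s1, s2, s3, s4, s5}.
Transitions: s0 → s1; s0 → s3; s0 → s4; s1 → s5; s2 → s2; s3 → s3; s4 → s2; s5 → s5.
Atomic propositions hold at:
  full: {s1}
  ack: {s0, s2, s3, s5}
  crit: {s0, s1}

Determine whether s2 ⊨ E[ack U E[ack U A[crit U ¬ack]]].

No

Sat(¬ack) = {s1, s4}
A[crit U ¬ack]: least fixpoint, start Z0 = Sat(¬ack) = {s1, s4}, add states in Sat(crit) with every successor in Z. Already a fixed point.
Sat(A[crit U ¬ack]) = {s1, s4}
E[ack U A[crit U ¬ack]]: least fixpoint, start Z0 = Sat(A[crit U ¬ack]) = {s1, s4}, add states in Sat(ack) with some successor in Z. Z1 = {s0, s1, s4}; fixed.
Sat(E[ack U A[crit U ¬ack]]) = {s0, s1, s4}
E[ack U E[ack U A[crit U ¬ack]]]: least fixpoint, start Z0 = Sat(E[ack U A[crit U ¬ack]]) = {s0, s1, s4}, add states in Sat(ack) with some successor in Z. Already a fixed point.
Sat(E[ack U E[ack U A[crit U ¬ack]]]) = {s0, s1, s4}
s2 ∉ Sat(E[ack U E[ack U A[crit U ¬ack]]]) = {s0, s1, s4}, so the formula does not hold at s2.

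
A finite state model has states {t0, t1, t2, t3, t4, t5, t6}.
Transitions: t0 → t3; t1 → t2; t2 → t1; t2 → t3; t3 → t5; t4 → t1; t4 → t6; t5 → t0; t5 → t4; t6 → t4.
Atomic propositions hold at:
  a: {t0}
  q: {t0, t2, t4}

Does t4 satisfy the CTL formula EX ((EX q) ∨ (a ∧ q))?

Yes

Sat(EX q) = {s : some successor in {t0, t2, t4}} = {t1, t5, t6}
Sat(a ∧ q) = {t0}
Sat((EX q) ∨ (a ∧ q)) = {t0, t1, t5, t6}
Sat(EX ((EX q) ∨ (a ∧ q))) = {s : some successor in {t0, t1, t5, t6}} = {t2, t3, t4, t5}
t4 ∈ Sat(EX ((EX q) ∨ (a ∧ q))) = {t2, t3, t4, t5}, so the formula holds at t4.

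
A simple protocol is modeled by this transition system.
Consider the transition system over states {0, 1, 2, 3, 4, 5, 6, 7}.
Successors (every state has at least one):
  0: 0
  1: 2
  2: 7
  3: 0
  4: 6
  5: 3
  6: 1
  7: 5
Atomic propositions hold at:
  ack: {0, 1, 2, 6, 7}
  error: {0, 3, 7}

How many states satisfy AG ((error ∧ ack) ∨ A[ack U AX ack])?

Sat(error ∧ ack) = {0, 7}
Sat(AX ack) = {s : every successor in {0, 1, 2, 6, 7}} = {0, 1, 2, 3, 4, 6}
A[ack U AX ack]: least fixpoint, start Z0 = Sat(AX ack) = {0, 1, 2, 3, 4, 6}, add states in Sat(ack) with every successor in Z. Already a fixed point.
Sat(A[ack U AX ack]) = {0, 1, 2, 3, 4, 6}
Sat((error ∧ ack) ∨ A[ack U AX ack]) = {0, 1, 2, 3, 4, 6, 7}
AG ((error ∧ ack) ∨ A[ack U AX ack]): greatest fixpoint, start Z0 = {0, 1, 2, 3, 4, 6, 7}, keep only states in Sat with every successor in Z. Z1 = {0, 1, 2, 3, 4, 6}; Z2 = {0, 1, 3, 4, 6}; Z3 = {0, 3, 4, 6}; Z4 = {0, 3, 4}; Z5 = {0, 3}; fixed.
Sat(AG ((error ∧ ack) ∨ A[ack U AX ack])) = {0, 3}
|Sat(AG ((error ∧ ack) ∨ A[ack U AX ack]))| = |{0, 3}| = 2.

2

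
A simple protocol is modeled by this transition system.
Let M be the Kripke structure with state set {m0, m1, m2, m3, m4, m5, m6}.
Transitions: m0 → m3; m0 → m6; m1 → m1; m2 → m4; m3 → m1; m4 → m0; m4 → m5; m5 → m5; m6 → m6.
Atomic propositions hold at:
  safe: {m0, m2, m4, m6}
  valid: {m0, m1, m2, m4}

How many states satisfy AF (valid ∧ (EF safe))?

3

EF safe: least fixpoint, start Z0 = {m0, m2, m4, m6}, add states with some successor in Z. Already a fixed point.
Sat(EF safe) = {m0, m2, m4, m6}
Sat(valid ∧ (EF safe)) = {m0, m2, m4}
AF (valid ∧ (EF safe)): least fixpoint, start Z0 = {m0, m2, m4}, add states with every successor in Z. Already a fixed point.
Sat(AF (valid ∧ (EF safe))) = {m0, m2, m4}
|Sat(AF (valid ∧ (EF safe)))| = |{m0, m2, m4}| = 3.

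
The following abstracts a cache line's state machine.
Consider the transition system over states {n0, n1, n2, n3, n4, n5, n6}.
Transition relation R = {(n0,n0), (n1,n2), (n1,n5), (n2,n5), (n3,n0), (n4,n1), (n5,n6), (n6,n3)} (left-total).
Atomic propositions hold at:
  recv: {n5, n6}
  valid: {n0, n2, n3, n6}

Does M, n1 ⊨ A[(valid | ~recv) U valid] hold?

No

Sat(~recv) = {n0, n1, n2, n3, n4}
Sat(valid | ~recv) = {n0, n1, n2, n3, n4, n6}
A[(valid | ~recv) U valid]: least fixpoint, start Z0 = Sat(valid) = {n0, n2, n3, n6}, add states in Sat(valid | ~recv) with every successor in Z. Already a fixed point.
Sat(A[(valid | ~recv) U valid]) = {n0, n2, n3, n6}
n1 ∉ Sat(A[(valid | ~recv) U valid]) = {n0, n2, n3, n6}, so the formula does not hold at n1.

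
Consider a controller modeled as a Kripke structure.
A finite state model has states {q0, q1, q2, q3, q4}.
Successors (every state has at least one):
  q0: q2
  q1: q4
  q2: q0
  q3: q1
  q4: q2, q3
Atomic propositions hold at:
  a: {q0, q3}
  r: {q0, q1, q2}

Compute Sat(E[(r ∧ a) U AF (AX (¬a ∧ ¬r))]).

{q1, q3}

Sat(r ∧ a) = {q0}
Sat(¬a) = {q1, q2, q4}
Sat(¬r) = {q3, q4}
Sat(¬a ∧ ¬r) = {q4}
Sat(AX (¬a ∧ ¬r)) = {s : every successor in {q4}} = {q1}
AF (AX (¬a ∧ ¬r)): least fixpoint, start Z0 = {q1}, add states with every successor in Z. Z1 = {q1, q3}; fixed.
Sat(AF (AX (¬a ∧ ¬r))) = {q1, q3}
E[(r ∧ a) U AF (AX (¬a ∧ ¬r))]: least fixpoint, start Z0 = Sat(AF (AX (¬a ∧ ¬r))) = {q1, q3}, add states in Sat(r ∧ a) with some successor in Z. Already a fixed point.
Sat(E[(r ∧ a) U AF (AX (¬a ∧ ¬r))]) = {q1, q3}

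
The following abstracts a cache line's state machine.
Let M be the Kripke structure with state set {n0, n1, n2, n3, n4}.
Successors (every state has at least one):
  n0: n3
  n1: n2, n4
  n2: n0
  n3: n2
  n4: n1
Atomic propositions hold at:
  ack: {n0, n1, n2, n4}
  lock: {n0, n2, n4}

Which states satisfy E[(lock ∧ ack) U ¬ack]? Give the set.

Sat(lock ∧ ack) = {n0, n2, n4}
Sat(¬ack) = {n3}
E[(lock ∧ ack) U ¬ack]: least fixpoint, start Z0 = Sat(¬ack) = {n3}, add states in Sat(lock ∧ ack) with some successor in Z. Z1 = {n0, n3}; Z2 = {n0, n2, n3}; fixed.
Sat(E[(lock ∧ ack) U ¬ack]) = {n0, n2, n3}

{n0, n2, n3}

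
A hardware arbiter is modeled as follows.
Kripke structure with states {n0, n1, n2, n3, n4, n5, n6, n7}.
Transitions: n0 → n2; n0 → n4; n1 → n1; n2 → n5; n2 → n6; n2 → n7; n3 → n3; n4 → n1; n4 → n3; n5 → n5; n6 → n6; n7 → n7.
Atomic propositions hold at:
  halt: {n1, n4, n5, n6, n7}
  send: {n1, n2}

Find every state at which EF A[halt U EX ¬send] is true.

{n0, n2, n3, n4, n5, n6, n7}

Sat(¬send) = {n0, n3, n4, n5, n6, n7}
Sat(EX ¬send) = {s : some successor in {n0, n3, n4, n5, n6, n7}} = {n0, n2, n3, n4, n5, n6, n7}
A[halt U EX ¬send]: least fixpoint, start Z0 = Sat(EX ¬send) = {n0, n2, n3, n4, n5, n6, n7}, add states in Sat(halt) with every successor in Z. Already a fixed point.
Sat(A[halt U EX ¬send]) = {n0, n2, n3, n4, n5, n6, n7}
EF A[halt U EX ¬send]: least fixpoint, start Z0 = {n0, n2, n3, n4, n5, n6, n7}, add states with some successor in Z. Already a fixed point.
Sat(EF A[halt U EX ¬send]) = {n0, n2, n3, n4, n5, n6, n7}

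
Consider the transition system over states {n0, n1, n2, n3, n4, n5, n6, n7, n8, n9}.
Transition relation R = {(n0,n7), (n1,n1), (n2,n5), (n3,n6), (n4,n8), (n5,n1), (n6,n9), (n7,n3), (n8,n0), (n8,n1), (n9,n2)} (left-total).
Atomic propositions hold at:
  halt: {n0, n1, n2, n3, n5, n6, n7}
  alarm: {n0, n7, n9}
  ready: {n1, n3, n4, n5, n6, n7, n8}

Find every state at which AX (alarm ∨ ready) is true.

Sat(alarm ∨ ready) = {n0, n1, n3, n4, n5, n6, n7, n8, n9}
Sat(AX (alarm ∨ ready)) = {s : every successor in {n0, n1, n3, n4, n5, n6, n7, n8, n9}} = {n0, n1, n2, n3, n4, n5, n6, n7, n8}

{n0, n1, n2, n3, n4, n5, n6, n7, n8}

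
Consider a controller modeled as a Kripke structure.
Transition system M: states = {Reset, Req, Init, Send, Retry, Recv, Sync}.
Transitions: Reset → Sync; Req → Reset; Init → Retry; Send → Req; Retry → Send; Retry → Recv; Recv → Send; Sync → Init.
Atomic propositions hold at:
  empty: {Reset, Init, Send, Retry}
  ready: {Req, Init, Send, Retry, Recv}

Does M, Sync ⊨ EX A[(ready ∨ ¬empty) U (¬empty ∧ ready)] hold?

Sat(¬empty) = {Req, Recv, Sync}
Sat(ready ∨ ¬empty) = {Req, Init, Send, Retry, Recv, Sync}
Sat(¬empty ∧ ready) = {Req, Recv}
A[(ready ∨ ¬empty) U (¬empty ∧ ready)]: least fixpoint, start Z0 = Sat((¬empty ∧ ready)) = {Req, Recv}, add states in Sat(ready ∨ ¬empty) with every successor in Z. Z1 = {Req, Send, Recv}; Z2 = {Req, Send, Retry, Recv}; Z3 = {Req, Init, Send, Retry, Recv}; Z4 = {Req, Init, Send, Retry, Recv, Sync}; fixed.
Sat(A[(ready ∨ ¬empty) U (¬empty ∧ ready)]) = {Req, Init, Send, Retry, Recv, Sync}
Sat(EX A[(ready ∨ ¬empty) U (¬empty ∧ ready)]) = {s : some successor in {Req, Init, Send, Retry, Recv, Sync}} = {Reset, Init, Send, Retry, Recv, Sync}
Sync ∈ Sat(EX A[(ready ∨ ¬empty) U (¬empty ∧ ready)]) = {Reset, Init, Send, Retry, Recv, Sync}, so the formula holds at Sync.

Yes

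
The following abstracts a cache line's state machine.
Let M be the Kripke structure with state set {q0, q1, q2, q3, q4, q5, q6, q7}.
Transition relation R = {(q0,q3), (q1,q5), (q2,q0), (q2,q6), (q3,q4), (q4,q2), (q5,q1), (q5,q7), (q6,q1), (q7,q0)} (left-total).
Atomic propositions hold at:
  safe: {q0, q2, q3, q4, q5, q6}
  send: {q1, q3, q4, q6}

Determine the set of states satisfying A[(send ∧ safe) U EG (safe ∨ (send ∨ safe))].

{q0, q1, q2, q3, q4, q5, q6}

Sat(send ∧ safe) = {q3, q4, q6}
Sat(send ∨ safe) = {q0, q1, q2, q3, q4, q5, q6}
Sat(safe ∨ (send ∨ safe)) = {q0, q1, q2, q3, q4, q5, q6}
EG (safe ∨ (send ∨ safe)): greatest fixpoint, start Z0 = {q0, q1, q2, q3, q4, q5, q6}, keep only states in Sat with some successor in Z. Already a fixed point.
Sat(EG (safe ∨ (send ∨ safe))) = {q0, q1, q2, q3, q4, q5, q6}
A[(send ∧ safe) U EG (safe ∨ (send ∨ safe))]: least fixpoint, start Z0 = Sat(EG (safe ∨ (send ∨ safe))) = {q0, q1, q2, q3, q4, q5, q6}, add states in Sat(send ∧ safe) with every successor in Z. Already a fixed point.
Sat(A[(send ∧ safe) U EG (safe ∨ (send ∨ safe))]) = {q0, q1, q2, q3, q4, q5, q6}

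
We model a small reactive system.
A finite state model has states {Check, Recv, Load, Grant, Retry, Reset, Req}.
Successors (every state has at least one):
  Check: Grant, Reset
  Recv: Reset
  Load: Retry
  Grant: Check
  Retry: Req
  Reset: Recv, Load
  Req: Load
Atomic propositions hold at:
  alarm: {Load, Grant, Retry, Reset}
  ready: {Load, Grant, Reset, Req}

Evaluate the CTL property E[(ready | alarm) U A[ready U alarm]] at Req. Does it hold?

Sat(ready | alarm) = {Load, Grant, Retry, Reset, Req}
A[ready U alarm]: least fixpoint, start Z0 = Sat(alarm) = {Load, Grant, Retry, Reset}, add states in Sat(ready) with every successor in Z. Z1 = {Load, Grant, Retry, Reset, Req}; fixed.
Sat(A[ready U alarm]) = {Load, Grant, Retry, Reset, Req}
E[(ready | alarm) U A[ready U alarm]]: least fixpoint, start Z0 = Sat(A[ready U alarm]) = {Load, Grant, Retry, Reset, Req}, add states in Sat(ready | alarm) with some successor in Z. Already a fixed point.
Sat(E[(ready | alarm) U A[ready U alarm]]) = {Load, Grant, Retry, Reset, Req}
Req ∈ Sat(E[(ready | alarm) U A[ready U alarm]]) = {Load, Grant, Retry, Reset, Req}, so the formula holds at Req.

Yes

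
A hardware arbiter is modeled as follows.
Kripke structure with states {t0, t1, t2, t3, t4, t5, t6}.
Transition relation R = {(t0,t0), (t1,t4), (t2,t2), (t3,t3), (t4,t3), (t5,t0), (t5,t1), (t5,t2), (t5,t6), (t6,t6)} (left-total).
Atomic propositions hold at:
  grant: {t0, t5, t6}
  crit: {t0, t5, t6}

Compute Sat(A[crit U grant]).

{t0, t5, t6}

A[crit U grant]: least fixpoint, start Z0 = Sat(grant) = {t0, t5, t6}, add states in Sat(crit) with every successor in Z. Already a fixed point.
Sat(A[crit U grant]) = {t0, t5, t6}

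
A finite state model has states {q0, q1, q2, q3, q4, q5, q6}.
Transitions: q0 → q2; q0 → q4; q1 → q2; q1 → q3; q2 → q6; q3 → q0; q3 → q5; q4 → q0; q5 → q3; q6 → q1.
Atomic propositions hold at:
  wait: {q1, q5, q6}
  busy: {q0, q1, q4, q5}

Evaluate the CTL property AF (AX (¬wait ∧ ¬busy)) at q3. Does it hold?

Sat(¬wait) = {q0, q2, q3, q4}
Sat(¬busy) = {q2, q3, q6}
Sat(¬wait ∧ ¬busy) = {q2, q3}
Sat(AX (¬wait ∧ ¬busy)) = {s : every successor in {q2, q3}} = {q1, q5}
AF (AX (¬wait ∧ ¬busy)): least fixpoint, start Z0 = {q1, q5}, add states with every successor in Z. Z1 = {q1, q5, q6}; Z2 = {q1, q2, q5, q6}; fixed.
Sat(AF (AX (¬wait ∧ ¬busy))) = {q1, q2, q5, q6}
q3 ∉ Sat(AF (AX (¬wait ∧ ¬busy))) = {q1, q2, q5, q6}, so the formula does not hold at q3.

No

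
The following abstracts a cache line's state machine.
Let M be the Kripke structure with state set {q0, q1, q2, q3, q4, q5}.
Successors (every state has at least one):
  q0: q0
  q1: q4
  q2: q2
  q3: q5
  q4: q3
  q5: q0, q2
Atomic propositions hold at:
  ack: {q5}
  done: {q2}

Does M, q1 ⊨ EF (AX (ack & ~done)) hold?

Yes

Sat(~done) = {q0, q1, q3, q4, q5}
Sat(ack & ~done) = {q5}
Sat(AX (ack & ~done)) = {s : every successor in {q5}} = {q3}
EF (AX (ack & ~done)): least fixpoint, start Z0 = {q3}, add states with some successor in Z. Z1 = {q3, q4}; Z2 = {q1, q3, q4}; fixed.
Sat(EF (AX (ack & ~done))) = {q1, q3, q4}
q1 ∈ Sat(EF (AX (ack & ~done))) = {q1, q3, q4}, so the formula holds at q1.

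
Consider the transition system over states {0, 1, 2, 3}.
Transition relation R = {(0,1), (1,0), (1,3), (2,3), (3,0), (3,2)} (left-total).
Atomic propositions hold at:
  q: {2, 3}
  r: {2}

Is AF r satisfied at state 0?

No

AF r: least fixpoint, start Z0 = {2}, add states with every successor in Z. Already a fixed point.
Sat(AF r) = {2}
0 ∉ Sat(AF r) = {2}, so the formula does not hold at 0.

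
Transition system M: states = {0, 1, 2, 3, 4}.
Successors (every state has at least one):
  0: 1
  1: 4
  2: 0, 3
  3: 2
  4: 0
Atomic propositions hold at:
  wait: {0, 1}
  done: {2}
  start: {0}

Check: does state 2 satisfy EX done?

Sat(EX done) = {s : some successor in {2}} = {3}
2 ∉ Sat(EX done) = {3}, so the formula does not hold at 2.

No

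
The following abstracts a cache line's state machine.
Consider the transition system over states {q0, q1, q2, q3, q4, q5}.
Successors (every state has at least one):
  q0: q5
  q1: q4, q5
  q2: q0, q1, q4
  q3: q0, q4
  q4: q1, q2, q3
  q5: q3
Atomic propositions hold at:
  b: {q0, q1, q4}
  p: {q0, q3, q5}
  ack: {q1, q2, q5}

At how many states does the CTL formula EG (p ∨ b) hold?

5

Sat(p ∨ b) = {q0, q1, q3, q4, q5}
EG (p ∨ b): greatest fixpoint, start Z0 = {q0, q1, q3, q4, q5}, keep only states in Sat with some successor in Z. Already a fixed point.
Sat(EG (p ∨ b)) = {q0, q1, q3, q4, q5}
|Sat(EG (p ∨ b))| = |{q0, q1, q3, q4, q5}| = 5.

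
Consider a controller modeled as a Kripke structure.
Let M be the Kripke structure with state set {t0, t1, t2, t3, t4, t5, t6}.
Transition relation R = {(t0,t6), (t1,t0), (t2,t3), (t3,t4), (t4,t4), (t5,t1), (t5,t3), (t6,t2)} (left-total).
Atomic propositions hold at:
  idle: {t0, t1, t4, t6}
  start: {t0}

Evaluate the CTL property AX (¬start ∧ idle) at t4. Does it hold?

Sat(¬start) = {t1, t2, t3, t4, t5, t6}
Sat(¬start ∧ idle) = {t1, t4, t6}
Sat(AX (¬start ∧ idle)) = {s : every successor in {t1, t4, t6}} = {t0, t3, t4}
t4 ∈ Sat(AX (¬start ∧ idle)) = {t0, t3, t4}, so the formula holds at t4.

Yes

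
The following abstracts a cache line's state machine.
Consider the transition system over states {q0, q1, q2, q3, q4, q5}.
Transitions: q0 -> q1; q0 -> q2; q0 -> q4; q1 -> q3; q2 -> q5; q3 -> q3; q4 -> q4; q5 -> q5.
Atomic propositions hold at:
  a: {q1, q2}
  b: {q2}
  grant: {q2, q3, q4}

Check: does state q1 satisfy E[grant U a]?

E[grant U a]: least fixpoint, start Z0 = Sat(a) = {q1, q2}, add states in Sat(grant) with some successor in Z. Already a fixed point.
Sat(E[grant U a]) = {q1, q2}
q1 ∈ Sat(E[grant U a]) = {q1, q2}, so the formula holds at q1.

Yes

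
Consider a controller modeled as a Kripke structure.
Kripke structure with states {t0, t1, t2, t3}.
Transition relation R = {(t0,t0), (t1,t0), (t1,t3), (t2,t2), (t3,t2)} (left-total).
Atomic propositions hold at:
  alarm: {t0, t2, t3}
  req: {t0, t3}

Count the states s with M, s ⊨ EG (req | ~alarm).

Sat(~alarm) = {t1}
Sat(req | ~alarm) = {t0, t1, t3}
EG (req | ~alarm): greatest fixpoint, start Z0 = {t0, t1, t3}, keep only states in Sat with some successor in Z. Z1 = {t0, t1}; fixed.
Sat(EG (req | ~alarm)) = {t0, t1}
|Sat(EG (req | ~alarm))| = |{t0, t1}| = 2.

2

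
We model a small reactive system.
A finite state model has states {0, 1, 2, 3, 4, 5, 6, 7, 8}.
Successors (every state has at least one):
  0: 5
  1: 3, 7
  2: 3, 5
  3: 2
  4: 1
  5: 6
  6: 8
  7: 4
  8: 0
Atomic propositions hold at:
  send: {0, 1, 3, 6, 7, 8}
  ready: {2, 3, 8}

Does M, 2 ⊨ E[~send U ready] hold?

Yes

Sat(~send) = {2, 4, 5}
E[~send U ready]: least fixpoint, start Z0 = Sat(ready) = {2, 3, 8}, add states in Sat(~send) with some successor in Z. Already a fixed point.
Sat(E[~send U ready]) = {2, 3, 8}
2 ∈ Sat(E[~send U ready]) = {2, 3, 8}, so the formula holds at 2.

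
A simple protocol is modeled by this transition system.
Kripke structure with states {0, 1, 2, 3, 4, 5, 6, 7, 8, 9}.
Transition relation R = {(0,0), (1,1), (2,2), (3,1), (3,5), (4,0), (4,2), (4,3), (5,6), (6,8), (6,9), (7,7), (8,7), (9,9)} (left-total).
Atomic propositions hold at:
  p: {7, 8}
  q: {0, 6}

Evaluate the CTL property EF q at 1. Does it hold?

EF q: least fixpoint, start Z0 = {0, 6}, add states with some successor in Z. Z1 = {0, 4, 5, 6}; Z2 = {0, 3, 4, 5, 6}; fixed.
Sat(EF q) = {0, 3, 4, 5, 6}
1 ∉ Sat(EF q) = {0, 3, 4, 5, 6}, so the formula does not hold at 1.

No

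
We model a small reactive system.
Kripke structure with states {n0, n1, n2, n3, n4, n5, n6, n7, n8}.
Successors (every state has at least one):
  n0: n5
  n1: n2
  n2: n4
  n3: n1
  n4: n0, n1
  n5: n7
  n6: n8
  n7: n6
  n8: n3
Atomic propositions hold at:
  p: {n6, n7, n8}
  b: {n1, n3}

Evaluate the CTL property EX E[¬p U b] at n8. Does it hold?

Yes

Sat(¬p) = {n0, n1, n2, n3, n4, n5}
E[¬p U b]: least fixpoint, start Z0 = Sat(b) = {n1, n3}, add states in Sat(¬p) with some successor in Z. Z1 = {n1, n3, n4}; Z2 = {n1, n2, n3, n4}; fixed.
Sat(E[¬p U b]) = {n1, n2, n3, n4}
Sat(EX E[¬p U b]) = {s : some successor in {n1, n2, n3, n4}} = {n1, n2, n3, n4, n8}
n8 ∈ Sat(EX E[¬p U b]) = {n1, n2, n3, n4, n8}, so the formula holds at n8.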